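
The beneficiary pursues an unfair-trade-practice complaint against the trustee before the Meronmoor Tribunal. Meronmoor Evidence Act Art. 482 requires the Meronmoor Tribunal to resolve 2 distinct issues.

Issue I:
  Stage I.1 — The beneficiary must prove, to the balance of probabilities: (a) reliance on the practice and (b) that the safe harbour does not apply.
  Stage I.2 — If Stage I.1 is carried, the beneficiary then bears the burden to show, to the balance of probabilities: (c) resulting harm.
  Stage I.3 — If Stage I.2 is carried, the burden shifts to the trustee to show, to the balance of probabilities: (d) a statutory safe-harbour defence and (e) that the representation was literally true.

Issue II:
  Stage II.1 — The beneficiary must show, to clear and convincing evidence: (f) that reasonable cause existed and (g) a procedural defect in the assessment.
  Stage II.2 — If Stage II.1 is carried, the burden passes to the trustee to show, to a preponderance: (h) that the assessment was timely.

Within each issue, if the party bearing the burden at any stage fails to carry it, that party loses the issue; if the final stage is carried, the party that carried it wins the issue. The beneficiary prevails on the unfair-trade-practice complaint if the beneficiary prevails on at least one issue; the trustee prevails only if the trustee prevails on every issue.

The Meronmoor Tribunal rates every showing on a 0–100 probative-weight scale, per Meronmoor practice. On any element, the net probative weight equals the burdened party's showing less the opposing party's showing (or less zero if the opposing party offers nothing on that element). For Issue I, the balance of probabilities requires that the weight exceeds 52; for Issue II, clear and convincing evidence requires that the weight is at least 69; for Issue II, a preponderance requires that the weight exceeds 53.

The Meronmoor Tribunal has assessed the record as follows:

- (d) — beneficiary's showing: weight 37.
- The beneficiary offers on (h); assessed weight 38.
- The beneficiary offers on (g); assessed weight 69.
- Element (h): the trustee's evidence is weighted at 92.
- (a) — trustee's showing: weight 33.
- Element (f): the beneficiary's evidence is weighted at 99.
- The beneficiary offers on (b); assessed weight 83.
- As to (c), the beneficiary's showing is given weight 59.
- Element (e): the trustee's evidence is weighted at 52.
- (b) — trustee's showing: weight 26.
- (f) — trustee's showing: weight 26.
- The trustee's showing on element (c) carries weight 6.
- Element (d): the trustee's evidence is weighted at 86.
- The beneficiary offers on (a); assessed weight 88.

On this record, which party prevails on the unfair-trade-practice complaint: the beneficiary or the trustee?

— Issue I —
Stage I.1 — burden on beneficiary; standard: the balance of probabilities (weight exceeds 52).
    (a): 88 − 33 = 55 > 52 [met]
    (b): 83 − 26 = 57 > 52 [met]
  All elements met. The beneficiary retains the burden for Stage I.2.
Stage I.2 — burden on beneficiary; standard: the balance of probabilities (weight exceeds 52).
    (c): 59 − 6 = 53 > 52 [met]
  The beneficiary carries Stage I.2; the trustee now bears the burden.
Stage I.3 — burden on trustee; standard: the balance of probabilities (weight exceeds 52).
    (d): 86 − 37 = 49 ≤ 52 [not met]
    (e): 52 ≤ 52 [not met]
  The trustee does not carry Stage I.3.
The analysis ends at Stage I.3; the beneficiary prevails on this issue.
— Issue II —
At Stage II.1 the beneficiary must meet clear and convincing evidence (weight is at least 69): on (f) the weight is 99 less the opposing 26 gives net 73, ≥ 69, so (f) meets the standard; on (g) the weight is 69, ≥ 69, so (g) meets the standard.
  The beneficiary carries Stage II.1; the trustee now bears the burden.
At Stage II.2 the trustee must meet a preponderance (weight exceeds 53): on (h) the weight is 92 less the opposing 38 gives net 54, which does exceed 53, so (h) meets the standard.
  All elements met at the final stage.
Every stage carried; the trustee prevails on this issue.
Per-issue: Issue I → beneficiary; Issue II → trustee. The beneficiary must prevail on at least one issue; overall, the beneficiary prevails.

beneficiary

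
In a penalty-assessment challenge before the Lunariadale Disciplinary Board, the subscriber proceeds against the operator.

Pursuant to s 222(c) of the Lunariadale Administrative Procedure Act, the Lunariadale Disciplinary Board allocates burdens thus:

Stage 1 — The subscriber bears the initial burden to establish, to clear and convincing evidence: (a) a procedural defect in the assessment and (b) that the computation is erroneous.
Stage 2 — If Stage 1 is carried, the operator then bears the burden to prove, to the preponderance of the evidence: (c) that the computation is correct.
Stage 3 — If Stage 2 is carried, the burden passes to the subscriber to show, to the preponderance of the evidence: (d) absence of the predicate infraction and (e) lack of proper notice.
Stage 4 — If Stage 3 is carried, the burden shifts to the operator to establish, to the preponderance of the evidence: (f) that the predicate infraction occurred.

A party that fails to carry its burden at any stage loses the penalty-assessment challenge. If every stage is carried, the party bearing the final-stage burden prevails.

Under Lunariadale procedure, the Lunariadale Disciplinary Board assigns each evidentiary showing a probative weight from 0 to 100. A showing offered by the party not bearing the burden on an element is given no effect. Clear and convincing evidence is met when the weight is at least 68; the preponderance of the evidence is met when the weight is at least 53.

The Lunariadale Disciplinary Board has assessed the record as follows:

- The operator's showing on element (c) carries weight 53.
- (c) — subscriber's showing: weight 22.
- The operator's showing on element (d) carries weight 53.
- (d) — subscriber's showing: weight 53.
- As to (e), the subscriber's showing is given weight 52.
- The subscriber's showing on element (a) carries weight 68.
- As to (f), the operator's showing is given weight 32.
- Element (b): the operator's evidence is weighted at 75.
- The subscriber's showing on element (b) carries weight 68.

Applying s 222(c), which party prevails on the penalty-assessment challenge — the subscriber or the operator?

Stage 1 — burden on subscriber; standard: clear and convincing evidence (weight is at least 68).
    (a): 68 ≥ 68 [met]
    (b): 68 (operator's 75 disregarded) ≥ 68 [met]
  Stage 1 carried; the burden shifts to the operator.
Stage 2 — burden on operator; standard: the preponderance of the evidence (weight is at least 53).
    (c): 53 (subscriber's 22 disregarded) ≥ 53 [met]
  Stage 2 carried; the burden shifts to the subscriber.
Stage 3 — burden on subscriber; standard: the preponderance of the evidence (weight is at least 53).
    (d): 53 (operator's 53 disregarded) ≥ 53 [met]
    (e): 52 < 53 [not met]
  Stage 3 not carried; the subscriber fails its burden.
So the operator prevails.

operator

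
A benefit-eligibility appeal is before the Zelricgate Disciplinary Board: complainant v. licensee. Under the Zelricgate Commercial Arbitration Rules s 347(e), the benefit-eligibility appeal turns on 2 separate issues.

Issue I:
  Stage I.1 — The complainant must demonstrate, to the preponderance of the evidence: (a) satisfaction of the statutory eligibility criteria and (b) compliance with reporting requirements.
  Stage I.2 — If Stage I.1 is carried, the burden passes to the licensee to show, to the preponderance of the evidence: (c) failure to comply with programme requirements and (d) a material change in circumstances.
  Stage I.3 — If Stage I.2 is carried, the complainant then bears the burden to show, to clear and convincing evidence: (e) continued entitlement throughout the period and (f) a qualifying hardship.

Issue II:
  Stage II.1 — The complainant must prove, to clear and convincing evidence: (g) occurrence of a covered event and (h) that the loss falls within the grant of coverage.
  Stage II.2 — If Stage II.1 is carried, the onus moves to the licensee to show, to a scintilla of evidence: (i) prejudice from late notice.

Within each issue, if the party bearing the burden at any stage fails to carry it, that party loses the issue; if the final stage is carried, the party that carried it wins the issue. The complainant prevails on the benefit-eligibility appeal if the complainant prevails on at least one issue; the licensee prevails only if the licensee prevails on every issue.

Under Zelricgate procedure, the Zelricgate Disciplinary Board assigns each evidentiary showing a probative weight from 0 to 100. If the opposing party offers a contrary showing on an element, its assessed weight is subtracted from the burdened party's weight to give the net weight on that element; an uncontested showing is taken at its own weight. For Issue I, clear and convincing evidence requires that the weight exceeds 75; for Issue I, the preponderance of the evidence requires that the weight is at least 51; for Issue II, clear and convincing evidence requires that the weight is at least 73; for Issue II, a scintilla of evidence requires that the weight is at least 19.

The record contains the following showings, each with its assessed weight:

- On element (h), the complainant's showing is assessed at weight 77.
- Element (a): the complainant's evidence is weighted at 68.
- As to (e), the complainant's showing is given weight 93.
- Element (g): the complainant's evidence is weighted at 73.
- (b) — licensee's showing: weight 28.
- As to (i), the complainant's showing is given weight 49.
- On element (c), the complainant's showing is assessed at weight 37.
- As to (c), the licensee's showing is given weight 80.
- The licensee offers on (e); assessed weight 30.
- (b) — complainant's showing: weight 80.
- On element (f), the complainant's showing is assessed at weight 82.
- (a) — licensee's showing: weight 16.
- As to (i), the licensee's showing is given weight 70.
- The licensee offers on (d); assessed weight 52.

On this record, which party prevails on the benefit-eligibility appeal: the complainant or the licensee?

complainant

— Issue I —
At Stage I.1 the complainant must meet the preponderance of the evidence (weight is at least 51): on (a) the weight is 68 less the opposing 16 gives net 52, which does reach 51, so (a) meets the standard; on (b) the weight is 80 less the opposing 28 gives net 52, which does reach 51, so (b) meets the standard.
  All elements met. The burden passes to the licensee.
At Stage I.2 the licensee must meet the preponderance of the evidence (weight is at least 51): on (c) the weight is 80 less the opposing 37 gives net 43, < 51, so (c) does not meet the standard; on (d) the weight is 52, ≥ 51, so (d) meets the standard.
  Stage I.2 not carried; the licensee fails its burden.
The complainant prevails on this issue.
— Issue II —
Stage II.1 (complainant, clear and convincing evidence, weight is at least 73): (g) 73 ≥ 73 — meets; (h) 77 ≥ 73 — meets.
  The complainant carries Stage II.1; the licensee now bears the burden.
Stage II.2 (licensee, a scintilla of evidence, weight is at least 19): (i) net 70−49=21 ≥ 19 — meets.
  The licensee carries the last stage.
With every stage satisfied, the licensee prevails on this issue.
Per-issue: Issue I → complainant; Issue II → licensee. The complainant must prevail on at least one issue; overall, the complainant prevails.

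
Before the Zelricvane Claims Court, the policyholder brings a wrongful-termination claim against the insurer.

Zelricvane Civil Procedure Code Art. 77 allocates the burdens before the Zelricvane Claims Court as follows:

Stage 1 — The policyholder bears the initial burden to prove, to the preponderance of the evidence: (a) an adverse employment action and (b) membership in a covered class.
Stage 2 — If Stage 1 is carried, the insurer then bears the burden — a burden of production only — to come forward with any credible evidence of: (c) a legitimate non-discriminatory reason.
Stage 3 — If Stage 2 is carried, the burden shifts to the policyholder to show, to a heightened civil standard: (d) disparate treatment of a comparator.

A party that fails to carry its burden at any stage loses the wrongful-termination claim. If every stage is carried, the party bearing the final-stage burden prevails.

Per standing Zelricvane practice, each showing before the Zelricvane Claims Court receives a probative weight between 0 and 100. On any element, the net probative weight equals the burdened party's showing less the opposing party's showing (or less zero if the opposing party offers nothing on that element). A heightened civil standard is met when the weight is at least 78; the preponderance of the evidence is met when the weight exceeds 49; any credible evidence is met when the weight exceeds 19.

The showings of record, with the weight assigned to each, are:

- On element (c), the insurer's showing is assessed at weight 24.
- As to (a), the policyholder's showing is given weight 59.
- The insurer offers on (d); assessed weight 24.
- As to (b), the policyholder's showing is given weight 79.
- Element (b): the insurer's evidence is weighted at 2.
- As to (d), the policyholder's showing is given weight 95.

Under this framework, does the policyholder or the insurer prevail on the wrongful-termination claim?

Stage 1 (policyholder, the preponderance of the evidence, weight exceeds 49): (a) 59 > 49 — meets; (b) net 79−2=77 > 49 — meets.
  The policyholder carries Stage 1; the insurer now bears the burden.
Stage 2 (insurer, any credible evidence, weight exceeds 19): (c) 24 > 19 — meets.
  Stage 2 is satisfied; the onus moves to the policyholder.
Stage 3 (policyholder, a heightened civil standard, weight is at least 78): (d) net 95−24=71 < 78 — fails.
  Stage 3 not carried; the policyholder fails its burden.
So the insurer prevails.

insurer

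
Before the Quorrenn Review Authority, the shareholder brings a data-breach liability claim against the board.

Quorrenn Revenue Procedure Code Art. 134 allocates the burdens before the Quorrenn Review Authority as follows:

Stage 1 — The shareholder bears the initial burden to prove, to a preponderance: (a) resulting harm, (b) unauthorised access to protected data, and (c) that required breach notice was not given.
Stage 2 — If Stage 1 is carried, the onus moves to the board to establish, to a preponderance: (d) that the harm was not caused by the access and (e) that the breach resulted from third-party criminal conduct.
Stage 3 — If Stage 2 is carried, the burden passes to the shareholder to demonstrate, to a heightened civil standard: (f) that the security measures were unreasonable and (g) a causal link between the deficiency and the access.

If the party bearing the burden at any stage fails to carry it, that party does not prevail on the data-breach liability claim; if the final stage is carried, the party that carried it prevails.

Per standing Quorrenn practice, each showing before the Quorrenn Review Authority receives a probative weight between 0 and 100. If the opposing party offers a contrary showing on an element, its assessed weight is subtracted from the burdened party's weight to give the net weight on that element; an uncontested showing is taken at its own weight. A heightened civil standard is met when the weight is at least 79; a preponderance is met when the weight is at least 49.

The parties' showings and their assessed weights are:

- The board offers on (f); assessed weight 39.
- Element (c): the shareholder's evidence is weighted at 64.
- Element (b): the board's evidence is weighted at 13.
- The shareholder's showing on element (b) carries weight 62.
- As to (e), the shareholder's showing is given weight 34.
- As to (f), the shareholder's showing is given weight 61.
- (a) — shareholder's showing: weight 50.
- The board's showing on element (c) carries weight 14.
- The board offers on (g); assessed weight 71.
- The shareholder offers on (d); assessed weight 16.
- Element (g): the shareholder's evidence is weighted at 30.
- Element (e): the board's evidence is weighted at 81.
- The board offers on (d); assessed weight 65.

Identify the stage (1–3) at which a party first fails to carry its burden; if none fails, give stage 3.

stage 2

Stage 1 — burden on shareholder; standard: a preponderance (weight is at least 49).
    (a): 50 ≥ 49 [met]
    (b): 62 − 13 = 49 ≥ 49 [met]
    (c): 64 − 14 = 50 ≥ 49 [met]
  Stage 1 is satisfied; the onus moves to the board.
Stage 2 — burden on board; standard: a preponderance (weight is at least 49).
    (d): 65 − 16 = 49 ≥ 49 [met]
    (e): 81 − 34 = 47 < 49 [not met]
  Not every element is met, so the board fails to carry Stage 2.
So the shareholder prevails.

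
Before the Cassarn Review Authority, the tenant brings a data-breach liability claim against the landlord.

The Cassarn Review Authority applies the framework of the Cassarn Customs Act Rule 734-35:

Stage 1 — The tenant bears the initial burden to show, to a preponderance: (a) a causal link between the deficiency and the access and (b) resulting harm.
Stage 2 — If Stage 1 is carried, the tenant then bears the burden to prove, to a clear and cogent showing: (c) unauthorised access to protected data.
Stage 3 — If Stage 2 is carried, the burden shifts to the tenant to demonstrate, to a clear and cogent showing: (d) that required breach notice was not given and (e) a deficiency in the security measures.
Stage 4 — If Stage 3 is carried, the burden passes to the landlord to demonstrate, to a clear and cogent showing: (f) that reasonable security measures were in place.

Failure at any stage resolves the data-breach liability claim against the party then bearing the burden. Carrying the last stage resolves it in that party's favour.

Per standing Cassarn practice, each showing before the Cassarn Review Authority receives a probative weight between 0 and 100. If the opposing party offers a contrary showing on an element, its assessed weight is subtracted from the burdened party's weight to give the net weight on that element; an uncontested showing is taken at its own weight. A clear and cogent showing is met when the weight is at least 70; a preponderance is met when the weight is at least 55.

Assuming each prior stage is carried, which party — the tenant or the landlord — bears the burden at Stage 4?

landlord

Stage 4's rule assigns the burden to the landlord (to a clear and cogent showing).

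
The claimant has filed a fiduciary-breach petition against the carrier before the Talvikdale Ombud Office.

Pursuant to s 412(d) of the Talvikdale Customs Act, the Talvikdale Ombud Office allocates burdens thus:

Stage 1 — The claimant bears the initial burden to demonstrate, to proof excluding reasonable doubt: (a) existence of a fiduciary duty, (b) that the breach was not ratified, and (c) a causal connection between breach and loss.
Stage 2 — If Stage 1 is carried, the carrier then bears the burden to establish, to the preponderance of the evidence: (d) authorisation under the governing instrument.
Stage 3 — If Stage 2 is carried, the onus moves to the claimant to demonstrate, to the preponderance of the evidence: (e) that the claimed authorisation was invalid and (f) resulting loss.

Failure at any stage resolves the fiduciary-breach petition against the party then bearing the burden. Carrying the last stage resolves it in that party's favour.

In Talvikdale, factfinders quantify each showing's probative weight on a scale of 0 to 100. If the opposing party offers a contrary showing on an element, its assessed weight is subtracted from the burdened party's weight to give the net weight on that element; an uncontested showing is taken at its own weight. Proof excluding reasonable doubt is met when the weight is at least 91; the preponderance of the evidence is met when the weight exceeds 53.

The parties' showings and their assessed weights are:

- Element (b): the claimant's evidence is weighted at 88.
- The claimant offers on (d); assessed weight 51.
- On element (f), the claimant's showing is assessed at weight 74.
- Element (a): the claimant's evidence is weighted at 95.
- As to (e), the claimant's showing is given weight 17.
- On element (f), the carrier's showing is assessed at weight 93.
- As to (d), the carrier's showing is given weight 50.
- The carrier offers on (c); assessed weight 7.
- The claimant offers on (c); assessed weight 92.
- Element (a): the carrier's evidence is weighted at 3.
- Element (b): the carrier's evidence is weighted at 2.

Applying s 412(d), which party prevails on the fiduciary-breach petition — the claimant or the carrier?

carrier

At Stage 1 the claimant must meet proof excluding reasonable doubt (weight is at least 91): on (a) the weight is 95 less the opposing 3 gives net 92, ≥ 91, so (a) meets the standard; on (b) the weight is 88 less the opposing 2 gives net 86, which does not reach 91, so (b) does not meet the standard; on (c) the weight is 92 less the opposing 7 gives net 85, < 91, so (c) does not meet the standard.
  The claimant does not carry Stage 1.
The carrier prevails.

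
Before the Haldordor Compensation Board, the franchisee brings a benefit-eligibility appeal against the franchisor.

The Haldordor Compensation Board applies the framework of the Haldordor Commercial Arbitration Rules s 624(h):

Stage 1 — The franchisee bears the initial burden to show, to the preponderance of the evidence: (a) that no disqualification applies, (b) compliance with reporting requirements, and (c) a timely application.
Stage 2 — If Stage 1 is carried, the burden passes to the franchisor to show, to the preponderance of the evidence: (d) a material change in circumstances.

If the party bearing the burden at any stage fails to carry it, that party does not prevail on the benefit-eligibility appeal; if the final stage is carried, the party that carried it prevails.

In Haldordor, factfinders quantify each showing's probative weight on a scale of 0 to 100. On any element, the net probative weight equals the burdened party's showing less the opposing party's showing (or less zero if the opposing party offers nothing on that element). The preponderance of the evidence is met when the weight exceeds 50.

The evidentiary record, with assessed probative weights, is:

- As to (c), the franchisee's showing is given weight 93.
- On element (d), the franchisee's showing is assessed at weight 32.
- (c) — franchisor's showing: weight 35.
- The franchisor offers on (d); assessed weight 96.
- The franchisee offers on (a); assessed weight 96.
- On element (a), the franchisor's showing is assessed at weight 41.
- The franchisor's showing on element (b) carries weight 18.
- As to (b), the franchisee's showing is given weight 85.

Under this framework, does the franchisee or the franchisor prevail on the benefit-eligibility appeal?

franchisor

At Stage 1 the franchisee must meet the preponderance of the evidence (weight exceeds 50): on (a) the weight is 96 less the opposing 41 gives net 55, which does exceed 50, so (a) meets the standard; on (b) the weight is 85 less the opposing 18 gives net 67, > 50, so (b) meets the standard; on (c) the weight is 93 less the opposing 35 gives net 58, > 50, so (c) meets the standard.
  Stage 1 carried; the burden shifts to the franchisor.
At Stage 2 the franchisor must meet the preponderance of the evidence (weight exceeds 50): on (d) the weight is 96 less the opposing 32 gives net 64, > 50, so (d) meets the standard.
  The franchisor carries the last stage.
With every stage satisfied, the franchisor prevails.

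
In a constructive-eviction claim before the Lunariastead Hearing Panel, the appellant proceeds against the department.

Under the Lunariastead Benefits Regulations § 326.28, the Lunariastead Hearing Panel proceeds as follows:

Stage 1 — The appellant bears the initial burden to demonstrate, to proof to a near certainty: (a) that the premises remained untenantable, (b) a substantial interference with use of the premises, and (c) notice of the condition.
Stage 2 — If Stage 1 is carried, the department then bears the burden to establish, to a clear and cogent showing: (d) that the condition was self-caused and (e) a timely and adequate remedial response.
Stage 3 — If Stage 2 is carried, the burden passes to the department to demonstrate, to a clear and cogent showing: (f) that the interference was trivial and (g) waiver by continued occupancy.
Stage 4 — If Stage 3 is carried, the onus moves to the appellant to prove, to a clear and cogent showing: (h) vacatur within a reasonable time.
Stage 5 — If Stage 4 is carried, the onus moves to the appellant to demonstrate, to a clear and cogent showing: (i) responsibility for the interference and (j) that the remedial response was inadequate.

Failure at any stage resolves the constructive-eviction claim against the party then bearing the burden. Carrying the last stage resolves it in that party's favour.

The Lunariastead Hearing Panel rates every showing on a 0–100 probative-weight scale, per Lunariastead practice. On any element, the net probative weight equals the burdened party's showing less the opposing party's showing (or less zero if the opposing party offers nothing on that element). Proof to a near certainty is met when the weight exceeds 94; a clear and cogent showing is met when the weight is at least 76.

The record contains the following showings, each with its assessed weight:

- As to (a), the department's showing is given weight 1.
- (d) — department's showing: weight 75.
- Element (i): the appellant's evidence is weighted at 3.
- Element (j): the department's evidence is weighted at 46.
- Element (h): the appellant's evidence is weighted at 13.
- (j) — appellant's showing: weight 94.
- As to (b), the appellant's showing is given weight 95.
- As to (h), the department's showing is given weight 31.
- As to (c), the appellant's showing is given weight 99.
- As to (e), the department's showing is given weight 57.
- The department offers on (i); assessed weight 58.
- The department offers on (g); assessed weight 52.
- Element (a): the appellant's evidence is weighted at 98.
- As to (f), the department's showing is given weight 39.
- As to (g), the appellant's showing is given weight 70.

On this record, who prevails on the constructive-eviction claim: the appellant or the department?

Stage 1 — burden on appellant; standard: proof to a near certainty (weight exceeds 94).
    (a): 98 − 1 = 97 > 94 [met]
    (b): 95 > 94 [met]
    (c): 99 > 94 [met]
  All elements met. The burden passes to the department.
Stage 2 — burden on department; standard: a clear and cogent showing (weight is at least 76).
    (d): 75 < 76 [not met]
    (e): 57 < 76 [not met]
  The department does not carry Stage 2.
So the appellant prevails.

appellant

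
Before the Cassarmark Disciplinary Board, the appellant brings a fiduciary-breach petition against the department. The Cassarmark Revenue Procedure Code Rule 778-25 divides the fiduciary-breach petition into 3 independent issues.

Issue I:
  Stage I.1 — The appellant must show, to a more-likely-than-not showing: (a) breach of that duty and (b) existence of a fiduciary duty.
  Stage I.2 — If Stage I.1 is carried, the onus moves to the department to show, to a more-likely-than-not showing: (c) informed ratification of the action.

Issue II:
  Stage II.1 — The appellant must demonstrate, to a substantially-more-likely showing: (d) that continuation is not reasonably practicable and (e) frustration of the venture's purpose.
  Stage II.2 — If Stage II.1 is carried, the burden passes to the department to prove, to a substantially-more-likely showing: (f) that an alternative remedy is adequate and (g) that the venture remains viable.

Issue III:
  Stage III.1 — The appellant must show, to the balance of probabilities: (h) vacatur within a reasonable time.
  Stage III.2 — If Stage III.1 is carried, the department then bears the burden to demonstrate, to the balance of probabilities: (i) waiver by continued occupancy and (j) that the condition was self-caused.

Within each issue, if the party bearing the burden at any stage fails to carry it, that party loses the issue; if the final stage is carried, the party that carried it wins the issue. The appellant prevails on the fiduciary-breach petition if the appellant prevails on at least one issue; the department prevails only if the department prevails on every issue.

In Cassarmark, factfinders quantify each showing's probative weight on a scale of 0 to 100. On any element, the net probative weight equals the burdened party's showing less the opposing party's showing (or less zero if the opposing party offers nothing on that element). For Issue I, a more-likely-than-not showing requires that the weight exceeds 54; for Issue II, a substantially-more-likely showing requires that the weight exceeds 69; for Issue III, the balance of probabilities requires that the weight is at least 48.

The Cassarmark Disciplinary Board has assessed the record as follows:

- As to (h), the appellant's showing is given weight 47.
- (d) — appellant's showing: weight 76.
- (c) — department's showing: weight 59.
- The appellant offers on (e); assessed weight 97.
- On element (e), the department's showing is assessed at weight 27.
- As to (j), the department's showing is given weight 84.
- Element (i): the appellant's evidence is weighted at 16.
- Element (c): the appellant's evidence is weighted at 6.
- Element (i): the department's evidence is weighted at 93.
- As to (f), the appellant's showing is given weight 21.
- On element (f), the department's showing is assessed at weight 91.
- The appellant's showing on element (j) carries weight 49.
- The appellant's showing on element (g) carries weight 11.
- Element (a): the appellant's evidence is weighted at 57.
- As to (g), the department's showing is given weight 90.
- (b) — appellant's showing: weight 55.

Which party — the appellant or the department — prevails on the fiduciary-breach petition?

— Issue I —
At Stage I.1 the appellant must meet a more-likely-than-not showing (weight exceeds 54): on (a) the weight is 57, which does exceed 54, so (a) meets the standard; on (b) the weight is 55, which does exceed 54, so (b) meets the standard.
  Stage I.1 is satisfied; the onus moves to the department.
At Stage I.2 the department must meet a more-likely-than-not showing (weight exceeds 54): on (c) the weight is 59 less the opposing 6 gives net 53, ≤ 54, so (c) does not meet the standard.
  The department does not carry Stage I.2.
The appellant prevails on this issue.
— Issue II —
Stage II.1 — burden on appellant; standard: a substantially-more-likely showing (weight exceeds 69).
    (d): 76 > 69 [met]
    (e): 97 − 27 = 70 > 69 [met]
  All elements met. The burden passes to the department.
Stage II.2 — burden on department; standard: a substantially-more-likely showing (weight exceeds 69).
    (f): 91 − 21 = 70 > 69 [met]
    (g): 90 − 11 = 79 > 69 [met]
  The department carries the last stage.
Every stage carried; the department prevails on this issue.
— Issue III —
At Stage III.1 the appellant must meet the balance of probabilities (weight is at least 48): on (h) the weight is 47, which does not reach 48, so (h) does not meet the standard.
  The appellant does not carry Stage III.1.
The department prevails on this issue.
Per-issue: Issue I → appellant; Issue II → department; Issue III → department. The appellant must prevail on at least one issue; overall, the appellant prevails.

appellant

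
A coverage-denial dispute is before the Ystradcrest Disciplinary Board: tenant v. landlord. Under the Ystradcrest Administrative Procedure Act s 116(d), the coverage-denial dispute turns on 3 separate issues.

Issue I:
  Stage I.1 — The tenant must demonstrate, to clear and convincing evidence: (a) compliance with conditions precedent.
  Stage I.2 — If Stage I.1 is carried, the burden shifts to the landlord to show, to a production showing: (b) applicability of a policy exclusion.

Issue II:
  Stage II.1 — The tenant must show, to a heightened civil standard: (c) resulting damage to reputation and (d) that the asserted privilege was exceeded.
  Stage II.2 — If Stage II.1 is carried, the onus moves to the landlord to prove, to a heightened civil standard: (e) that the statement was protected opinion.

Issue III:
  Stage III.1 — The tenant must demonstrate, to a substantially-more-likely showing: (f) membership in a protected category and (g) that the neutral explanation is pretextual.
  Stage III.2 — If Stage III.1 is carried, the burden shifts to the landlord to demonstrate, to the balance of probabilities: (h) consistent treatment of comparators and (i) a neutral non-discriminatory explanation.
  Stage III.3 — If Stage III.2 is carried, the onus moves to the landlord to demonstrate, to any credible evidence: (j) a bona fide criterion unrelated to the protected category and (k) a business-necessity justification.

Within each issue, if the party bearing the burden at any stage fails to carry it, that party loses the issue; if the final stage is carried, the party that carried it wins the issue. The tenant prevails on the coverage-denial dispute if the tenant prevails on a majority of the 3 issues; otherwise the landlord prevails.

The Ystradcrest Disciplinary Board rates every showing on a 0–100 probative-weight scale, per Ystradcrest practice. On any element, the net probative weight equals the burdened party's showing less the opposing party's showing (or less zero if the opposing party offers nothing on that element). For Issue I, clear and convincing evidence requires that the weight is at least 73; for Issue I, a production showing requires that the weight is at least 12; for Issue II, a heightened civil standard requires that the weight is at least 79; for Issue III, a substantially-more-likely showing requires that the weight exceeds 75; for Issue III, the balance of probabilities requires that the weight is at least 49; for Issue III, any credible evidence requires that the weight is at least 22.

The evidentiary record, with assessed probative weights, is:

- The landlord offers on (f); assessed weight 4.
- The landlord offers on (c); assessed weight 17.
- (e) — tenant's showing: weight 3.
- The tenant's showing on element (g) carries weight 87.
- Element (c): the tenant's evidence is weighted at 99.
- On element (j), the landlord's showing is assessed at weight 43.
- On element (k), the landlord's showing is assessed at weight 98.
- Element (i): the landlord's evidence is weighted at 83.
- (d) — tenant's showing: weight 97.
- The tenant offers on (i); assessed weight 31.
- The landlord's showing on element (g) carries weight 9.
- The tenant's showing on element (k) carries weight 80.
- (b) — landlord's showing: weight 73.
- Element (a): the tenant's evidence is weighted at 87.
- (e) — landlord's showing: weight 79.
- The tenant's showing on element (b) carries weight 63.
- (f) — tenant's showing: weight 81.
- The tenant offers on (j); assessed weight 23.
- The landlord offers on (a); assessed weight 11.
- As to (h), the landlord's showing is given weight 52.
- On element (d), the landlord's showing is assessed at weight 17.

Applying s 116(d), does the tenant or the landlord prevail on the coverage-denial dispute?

tenant

— Issue I —
At Stage I.1 the tenant must meet clear and convincing evidence (weight is at least 73): on (a) the weight is 87 less the opposing 11 gives net 76, which does reach 73, so (a) meets the standard.
  The tenant carries Stage I.1; the landlord now bears the burden.
At Stage I.2 the landlord must meet a production showing (weight is at least 12): on (b) the weight is 73 less the opposing 63 gives net 10, < 12, so (b) does not meet the standard.
  Stage I.2 not carried; the landlord fails its burden.
The analysis ends at Stage I.2; the tenant prevails on this issue.
— Issue II —
Stage II.1 — burden on tenant; standard: a heightened civil standard (weight is at least 79).
    (c): 99 − 17 = 82 ≥ 79 [met]
    (d): 97 − 17 = 80 ≥ 79 [met]
  All elements met. The burden passes to the landlord.
Stage II.2 — burden on landlord; standard: a heightened civil standard (weight is at least 79).
    (e): 79 − 3 = 76 < 79 [not met]
  Not every element is met, so the landlord fails to carry Stage II.2.
The analysis ends at Stage II.2; the tenant prevails on this issue.
— Issue III —
At Stage III.1 the tenant must meet a substantially-more-likely showing (weight exceeds 75): on (f) the weight is 81 less the opposing 4 gives net 77, which does exceed 75, so (f) meets the standard; on (g) the weight is 87 less the opposing 9 gives net 78, > 75, so (g) meets the standard.
  Stage III.1 carried; the burden shifts to the landlord.
At Stage III.2 the landlord must meet the balance of probabilities (weight is at least 49): on (h) the weight is 52, which does reach 49, so (h) meets the standard; on (i) the weight is 83 less the opposing 31 gives net 52, ≥ 49, so (i) meets the standard.
  Stage III.2 is satisfied; the landlord continues to bear the burden.
At Stage III.3 the landlord must meet any credible evidence (weight is at least 22): on (j) the weight is 43 less the opposing 23 gives net 20, < 22, so (j) does not meet the standard; on (k) the weight is 98 less the opposing 80 gives net 18, < 22, so (k) does not meet the standard.
  The landlord does not carry Stage III.3.
The tenant prevails on this issue.
Per-issue: Issue I → tenant; Issue II → tenant; Issue III → tenant. The tenant must prevail on a majority of issues; overall, the tenant prevails.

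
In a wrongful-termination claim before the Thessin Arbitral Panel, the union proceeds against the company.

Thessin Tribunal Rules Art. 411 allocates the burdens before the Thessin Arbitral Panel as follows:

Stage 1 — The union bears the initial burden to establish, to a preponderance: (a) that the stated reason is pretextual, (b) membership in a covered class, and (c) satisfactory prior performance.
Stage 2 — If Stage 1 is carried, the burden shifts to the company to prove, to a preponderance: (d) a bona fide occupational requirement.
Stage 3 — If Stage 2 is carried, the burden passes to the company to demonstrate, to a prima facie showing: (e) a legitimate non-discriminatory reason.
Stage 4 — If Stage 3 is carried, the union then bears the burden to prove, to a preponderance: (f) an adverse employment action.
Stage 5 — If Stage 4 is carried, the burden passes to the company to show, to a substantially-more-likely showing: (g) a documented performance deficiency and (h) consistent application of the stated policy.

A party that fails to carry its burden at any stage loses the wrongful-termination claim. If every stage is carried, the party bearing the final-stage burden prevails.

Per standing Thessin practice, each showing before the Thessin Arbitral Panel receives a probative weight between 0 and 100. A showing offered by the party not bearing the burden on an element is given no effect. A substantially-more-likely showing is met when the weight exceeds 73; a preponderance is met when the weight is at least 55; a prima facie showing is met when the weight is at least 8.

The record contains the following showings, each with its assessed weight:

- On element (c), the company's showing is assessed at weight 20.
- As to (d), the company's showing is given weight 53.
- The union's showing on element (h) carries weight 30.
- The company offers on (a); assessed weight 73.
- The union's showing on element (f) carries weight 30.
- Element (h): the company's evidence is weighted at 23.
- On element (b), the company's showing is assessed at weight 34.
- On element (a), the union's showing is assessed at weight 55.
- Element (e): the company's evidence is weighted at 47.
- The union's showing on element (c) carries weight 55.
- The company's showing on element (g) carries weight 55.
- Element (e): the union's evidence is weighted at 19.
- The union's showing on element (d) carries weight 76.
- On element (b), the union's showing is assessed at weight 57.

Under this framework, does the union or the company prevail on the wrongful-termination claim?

Stage 1 — burden on union; standard: a preponderance (weight is at least 55).
    (a): 55 (company's 73 disregarded) ≥ 55 [met]
    (b): 57 (company's 34 disregarded) ≥ 55 [met]
    (c): 55 (company's 20 disregarded) ≥ 55 [met]
  Stage 1 is satisfied; the onus moves to the company.
Stage 2 — burden on company; standard: a preponderance (weight is at least 55).
    (d): 53 (union's 76 disregarded) < 55 [not met]
  Not every element is met, so the company fails to carry Stage 2.
The analysis ends at Stage 2; the union prevails.

union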